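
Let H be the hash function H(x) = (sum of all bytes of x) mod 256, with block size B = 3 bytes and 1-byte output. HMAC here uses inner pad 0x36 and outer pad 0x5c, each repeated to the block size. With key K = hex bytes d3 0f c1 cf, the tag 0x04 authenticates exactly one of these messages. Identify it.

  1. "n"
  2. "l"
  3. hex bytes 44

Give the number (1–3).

1

Key hex bytes d3 0f c1 cf is 4 bytes > B = 3, so hash it first: H(key) = 72, then zero-pad to 3 bytes: K' = 72 00 00.
K' ⊕ ipad = 44 36 36; K' ⊕ opad = 2e 5c 5c.
m1: inner = H(44 36 36 6e) = 1e; tag = H(2e 5c 5c 1e) = 04 ← matches
m2: inner = H(44 36 36 6c) = 1c; tag = H(2e 5c 5c 1c) = 02
m3: inner = H(44 36 36 44) = f4; tag = H(2e 5c 5c f4) = da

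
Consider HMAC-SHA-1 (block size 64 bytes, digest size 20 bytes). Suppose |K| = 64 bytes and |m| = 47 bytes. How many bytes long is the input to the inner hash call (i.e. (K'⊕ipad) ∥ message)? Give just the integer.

Key is 64 ≤ 64 bytes, zero-padded: |K'| = 64.
Inner input = (K'⊕ipad) ∥ m → 64 + 47 = 111 bytes.

111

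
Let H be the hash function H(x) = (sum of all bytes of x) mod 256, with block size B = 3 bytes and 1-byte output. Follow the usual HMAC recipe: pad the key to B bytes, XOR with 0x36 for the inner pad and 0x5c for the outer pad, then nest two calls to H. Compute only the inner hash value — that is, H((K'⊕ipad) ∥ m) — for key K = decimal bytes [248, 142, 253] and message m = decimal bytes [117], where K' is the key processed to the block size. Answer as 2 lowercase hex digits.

Key decimal bytes [248, 142, 253] = f8 8e fd is exactly B = 3 bytes: K' = f8 8e fd.
K' ⊕ ipad = ce b8 cb.
Inner input = ce b8 cb ∥ 75.
Inner hash: sum = 206+184+203+117 = 710; mod 256 = 198 → c6.

c6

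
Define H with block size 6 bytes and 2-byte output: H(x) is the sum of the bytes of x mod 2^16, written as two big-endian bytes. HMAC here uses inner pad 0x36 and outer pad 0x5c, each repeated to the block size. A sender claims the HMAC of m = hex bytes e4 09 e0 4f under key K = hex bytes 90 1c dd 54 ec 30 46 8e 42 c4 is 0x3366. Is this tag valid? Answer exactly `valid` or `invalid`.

invalid

Key hex bytes 90 1c dd 54 ec 30 46 8e 42 c4 is 10 bytes > B = 6, so hash it first: H(key) = 04 d3, then zero-pad to 6 bytes: K' = 04 d3 00 00 00 00.
K' ⊕ ipad = 32 e5 36 36 36 36; K' ⊕ opad = 58 8f 5c 5c 5c 5c.
Inner hash: sum = 50+229+54+54+54+54+228+9+224+79 = 1035 → 04 0b.
Outer hash (recomputed tag): sum = 88+143+92+92+92+92+4+11 = 614 → 02 66.
Recomputed tag = 0266; claimed = 3366 → mismatch.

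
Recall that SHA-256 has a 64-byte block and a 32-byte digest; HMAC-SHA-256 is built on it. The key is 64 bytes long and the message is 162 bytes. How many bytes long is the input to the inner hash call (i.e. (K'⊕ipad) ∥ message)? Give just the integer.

Key is 64 ≤ 64 bytes, zero-padded: |K'| = 64.
Inner input = (K'⊕ipad) ∥ m → 64 + 162 = 226 bytes.

226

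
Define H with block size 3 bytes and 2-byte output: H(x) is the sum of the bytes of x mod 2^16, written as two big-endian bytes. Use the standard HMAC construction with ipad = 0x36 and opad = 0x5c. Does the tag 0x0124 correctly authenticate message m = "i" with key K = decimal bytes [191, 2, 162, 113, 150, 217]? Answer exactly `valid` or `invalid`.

Key decimal bytes [191, 2, 162, 113, 150, 217] = bf 02 a2 71 96 d9 is 6 bytes > B = 3, so hash it first: H(key) = 03 43, then zero-pad to 3 bytes: K' = 03 43 00.
K' ⊕ ipad = 35 75 36; K' ⊕ opad = 5f 1f 5c.
Inner hash: sum = 53+117+54+105 = 329 → 01 49.
Outer hash (recomputed tag): sum = 95+31+92+1+73 = 292 → 01 24.
Recomputed tag = 0124; claimed = 0124 → match.

valid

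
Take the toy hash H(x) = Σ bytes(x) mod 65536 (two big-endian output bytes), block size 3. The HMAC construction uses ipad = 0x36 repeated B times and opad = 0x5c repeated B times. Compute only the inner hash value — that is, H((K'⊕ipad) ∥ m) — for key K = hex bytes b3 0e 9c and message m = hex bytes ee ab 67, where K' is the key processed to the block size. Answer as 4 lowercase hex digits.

0367

Key hex bytes b3 0e 9c is exactly B = 3 bytes: K' = b3 0e 9c.
K' ⊕ ipad = 85 38 aa.
Inner input = 85 38 aa ∥ ee ab 67.
Inner hash: sum = 133+56+170+238+171+103 = 871 → 03 67.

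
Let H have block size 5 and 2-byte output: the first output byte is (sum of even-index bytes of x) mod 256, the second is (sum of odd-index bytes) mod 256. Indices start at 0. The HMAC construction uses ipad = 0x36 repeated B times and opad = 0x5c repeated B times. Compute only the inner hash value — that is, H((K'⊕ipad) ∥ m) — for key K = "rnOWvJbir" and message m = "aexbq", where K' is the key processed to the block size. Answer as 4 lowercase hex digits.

70ce

Key "rnOWvJbir" = 72 6e 4f 57 76 4a 62 69 72 is 9 bytes > B = 5, so hash it first: H(key) = 0b 78, then zero-pad to 5 bytes: K' = 0b 78 00 00 00.
K' ⊕ ipad = 3d 4e 36 36 36.
Inner input = 3d 4e 36 36 36 ∥ 61 65 78 62 71.
Inner hash: even-index sum = 368 mod 256 = 112; odd-index sum = 462 mod 256 = 206 → 70 ce.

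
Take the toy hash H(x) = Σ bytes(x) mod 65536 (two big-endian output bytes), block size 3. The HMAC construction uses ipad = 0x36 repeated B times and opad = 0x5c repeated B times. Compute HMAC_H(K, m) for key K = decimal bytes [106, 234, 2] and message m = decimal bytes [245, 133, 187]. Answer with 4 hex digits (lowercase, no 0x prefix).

01ee

Key decimal bytes [106, 234, 2] = 6a ea 02 is exactly B = 3 bytes: K' = 6a ea 02.
K' ⊕ ipad = 5c dc 34.  K' ⊕ opad = 36 b6 5e.
Inner input = (K'⊕ipad) ∥ m = 5c dc 34 ∥ f5 85 bb.
Inner hash: sum = 92+220+52+245+133+187 = 929 → 03 a1.
Outer input = (K'⊕opad) ∥ inner = 36 b6 5e ∥ 03 a1.
Outer hash (tag): sum = 54+182+94+3+161 = 494 → 01 ee.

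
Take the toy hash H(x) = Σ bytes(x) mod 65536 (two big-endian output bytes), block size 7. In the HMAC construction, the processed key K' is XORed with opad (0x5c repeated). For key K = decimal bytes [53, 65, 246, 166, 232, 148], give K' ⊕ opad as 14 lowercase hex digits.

Key decimal bytes [53, 65, 246, 166, 232, 148] = 35 41 f6 a6 e8 94 is 6 bytes ≤ B = 7; zero-pad to 7 bytes: K' = 35 41 f6 a6 e8 94 00.
XOR each byte with 0x5c: 35⊕5c=69, 41⊕5c=1d, f6⊕5c=aa, a6⊕5c=fa, e8⊕5c=b4, 94⊕5c=c8, 00⊕5c=5c.

691daafab4c85c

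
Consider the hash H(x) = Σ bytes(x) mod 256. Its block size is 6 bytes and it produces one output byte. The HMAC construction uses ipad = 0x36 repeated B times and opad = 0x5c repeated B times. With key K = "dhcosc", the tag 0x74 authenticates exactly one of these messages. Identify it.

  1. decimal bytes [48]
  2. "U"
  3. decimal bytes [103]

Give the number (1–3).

Key "dhcosc" = 64 68 63 6f 73 63 is exactly B = 6 bytes: K' = 64 68 63 6f 73 63.
K' ⊕ ipad = 52 5e 55 59 45 55; K' ⊕ opad = 38 34 3f 33 2f 3f.
m1: inner = H(52 5e 55 59 45 55 30) = 28; tag = H(38 34 3f 33 2f 3f 28) = 74 ← matches
m2: inner = H(52 5e 55 59 45 55 55) = 4d; tag = H(38 34 3f 33 2f 3f 4d) = 99
m3: inner = H(52 5e 55 59 45 55 67) = 5f; tag = H(38 34 3f 33 2f 3f 5f) = ab

1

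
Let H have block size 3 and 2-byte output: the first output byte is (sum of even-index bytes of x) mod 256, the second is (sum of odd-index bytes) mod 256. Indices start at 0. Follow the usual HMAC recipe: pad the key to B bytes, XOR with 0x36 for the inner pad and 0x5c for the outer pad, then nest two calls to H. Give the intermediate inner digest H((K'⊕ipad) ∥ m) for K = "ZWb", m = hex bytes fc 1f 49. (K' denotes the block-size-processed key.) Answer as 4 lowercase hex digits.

dfa6

Key "ZWb" = 5a 57 62 is exactly B = 3 bytes: K' = 5a 57 62.
K' ⊕ ipad = 6c 61 54.
Inner input = 6c 61 54 ∥ fc 1f 49.
Inner hash: even-index sum = 223 mod 256 = 223; odd-index sum = 422 mod 256 = 166 → df a6.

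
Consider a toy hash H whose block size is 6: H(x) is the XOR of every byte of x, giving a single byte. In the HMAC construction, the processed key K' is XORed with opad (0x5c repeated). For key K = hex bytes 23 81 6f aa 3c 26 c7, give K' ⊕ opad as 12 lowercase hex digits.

e65c5c5c5c5c

Key hex bytes 23 81 6f aa 3c 26 c7 is 7 bytes > B = 6, so hash it first: H(key) = ba, then zero-pad to 6 bytes: K' = ba 00 00 00 00 00.
XOR each byte with 0x5c: ba⊕5c=e6, 00⊕5c=5c, 00⊕5c=5c, 00⊕5c=5c, 00⊕5c=5c, 00⊕5c=5c.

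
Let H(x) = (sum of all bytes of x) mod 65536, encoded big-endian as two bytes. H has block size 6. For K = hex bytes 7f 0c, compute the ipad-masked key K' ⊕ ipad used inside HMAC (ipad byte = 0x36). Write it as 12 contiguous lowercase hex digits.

493a36363636

Key hex bytes 7f 0c is 2 bytes ≤ B = 6; zero-pad to 6 bytes: K' = 7f 0c 00 00 00 00.
XOR each byte with 0x36: 7f⊕36=49, 0c⊕36=3a, 00⊕36=36, 00⊕36=36, 00⊕36=36, 00⊕36=36.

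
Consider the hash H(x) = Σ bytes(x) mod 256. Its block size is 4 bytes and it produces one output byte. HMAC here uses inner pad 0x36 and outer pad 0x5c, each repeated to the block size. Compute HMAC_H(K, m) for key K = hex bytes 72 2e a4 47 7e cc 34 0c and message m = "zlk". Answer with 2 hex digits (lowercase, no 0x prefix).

Key hex bytes 72 2e a4 47 7e cc 34 0c is 8 bytes > B = 4, so hash it first: H(key) = 15, then zero-pad to 4 bytes: K' = 15 00 00 00.
K' ⊕ ipad = 23 36 36 36.  K' ⊕ opad = 49 5c 5c 5c.
Inner input = (K'⊕ipad) ∥ m = 23 36 36 36 ∥ 7a 6c 6b.
Inner hash: sum = 35+54+54+54+122+108+107 = 534; mod 256 = 22 → 16.
Outer input = (K'⊕opad) ∥ inner = 49 5c 5c 5c ∥ 16.
Outer hash (tag): sum = 73+92+92+92+22 = 371; mod 256 = 115 → 73.

73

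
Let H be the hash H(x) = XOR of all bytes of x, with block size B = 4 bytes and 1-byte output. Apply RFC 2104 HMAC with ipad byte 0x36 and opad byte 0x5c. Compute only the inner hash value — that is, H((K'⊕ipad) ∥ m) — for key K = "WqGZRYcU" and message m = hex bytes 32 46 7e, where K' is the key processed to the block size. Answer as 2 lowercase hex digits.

Key "WqGZRYcU" = 57 71 47 5a 52 59 63 55 is 8 bytes > B = 4, so hash it first: H(key) = 06, then zero-pad to 4 bytes: K' = 06 00 00 00.
K' ⊕ ipad = 30 36 36 36.
Inner input = 30 36 36 36 ∥ 32 46 7e.
Inner hash: XOR 30⊕36⊕36⊕36⊕32⊕46⊕7e = 0c.

0c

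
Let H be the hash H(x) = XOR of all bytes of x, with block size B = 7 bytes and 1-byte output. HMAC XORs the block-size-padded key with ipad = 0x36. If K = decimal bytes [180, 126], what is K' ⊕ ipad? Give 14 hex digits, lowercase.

82483636363636

Key decimal bytes [180, 126] = b4 7e is 2 bytes ≤ B = 7; zero-pad to 7 bytes: K' = b4 7e 00 00 00 00 00.
XOR each byte with 0x36: b4⊕36=82, 7e⊕36=48, 00⊕36=36, 00⊕36=36, 00⊕36=36, 00⊕36=36, 00⊕36=36.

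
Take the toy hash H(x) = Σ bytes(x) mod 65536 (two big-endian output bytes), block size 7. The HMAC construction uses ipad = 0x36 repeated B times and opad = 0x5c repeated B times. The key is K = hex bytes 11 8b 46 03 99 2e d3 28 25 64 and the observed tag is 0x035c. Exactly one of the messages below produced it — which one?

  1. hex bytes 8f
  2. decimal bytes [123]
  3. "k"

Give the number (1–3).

Key hex bytes 11 8b 46 03 99 2e d3 28 25 64 is 10 bytes > B = 7, so hash it first: H(key) = 03 30, then zero-pad to 7 bytes: K' = 03 30 00 00 00 00 00.
K' ⊕ ipad = 35 06 36 36 36 36 36; K' ⊕ opad = 5f 6c 5c 5c 5c 5c 5c.
m1: inner = H(35 06 36 36 36 36 36 8f) = 01 d8; tag = H(5f 6c 5c 5c 5c 5c 5c 01 d8) = 0370
m2: inner = H(35 06 36 36 36 36 36 7b) = 01 c4; tag = H(5f 6c 5c 5c 5c 5c 5c 01 c4) = 035c ← matches
m3: inner = H(35 06 36 36 36 36 36 6b) = 01 b4; tag = H(5f 6c 5c 5c 5c 5c 5c 01 b4) = 034c

2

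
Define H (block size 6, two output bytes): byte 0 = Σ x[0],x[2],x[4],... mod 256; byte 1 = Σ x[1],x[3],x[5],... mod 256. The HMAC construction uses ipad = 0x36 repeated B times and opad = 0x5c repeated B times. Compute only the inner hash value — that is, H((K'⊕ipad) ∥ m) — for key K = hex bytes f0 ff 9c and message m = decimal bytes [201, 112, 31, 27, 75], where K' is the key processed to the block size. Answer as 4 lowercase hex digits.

Key hex bytes f0 ff 9c is 3 bytes ≤ B = 6; zero-pad to 6 bytes: K' = f0 ff 9c 00 00 00.
K' ⊕ ipad = c6 c9 aa 36 36 36.
Inner input = c6 c9 aa 36 36 36 ∥ c9 70 1f 1b 4b.
Inner hash: even-index sum = 729 mod 256 = 217; odd-index sum = 448 mod 256 = 192 → d9 c0.

d9c0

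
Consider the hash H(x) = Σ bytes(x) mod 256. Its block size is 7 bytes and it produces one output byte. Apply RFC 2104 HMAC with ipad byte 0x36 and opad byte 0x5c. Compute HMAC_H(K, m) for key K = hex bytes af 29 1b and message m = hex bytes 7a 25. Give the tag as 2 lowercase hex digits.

Key hex bytes af 29 1b is 3 bytes ≤ B = 7; zero-pad to 7 bytes: K' = af 29 1b 00 00 00 00.
K' ⊕ ipad = 99 1f 2d 36 36 36 36.  K' ⊕ opad = f3 75 47 5c 5c 5c 5c.
Inner input = (K'⊕ipad) ∥ m = 99 1f 2d 36 36 36 36 ∥ 7a 25.
Inner hash: sum = 153+31+45+54+54+54+54+122+37 = 604; mod 256 = 92 → 5c.
Outer input = (K'⊕opad) ∥ inner = f3 75 47 5c 5c 5c 5c ∥ 5c.
Outer hash (tag): sum = 243+117+71+92+92+92+92+92 = 891; mod 256 = 123 → 7b.

7b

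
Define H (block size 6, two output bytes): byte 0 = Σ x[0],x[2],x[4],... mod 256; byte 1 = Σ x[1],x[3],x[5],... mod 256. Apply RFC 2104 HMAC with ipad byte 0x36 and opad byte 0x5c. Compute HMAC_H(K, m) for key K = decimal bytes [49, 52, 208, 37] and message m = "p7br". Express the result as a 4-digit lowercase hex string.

4a31

Key decimal bytes [49, 52, 208, 37] = 31 34 d0 25 is 4 bytes ≤ B = 6; zero-pad to 6 bytes: K' = 31 34 d0 25 00 00.
K' ⊕ ipad = 07 02 e6 13 36 36.  K' ⊕ opad = 6d 68 8c 79 5c 5c.
Inner input = (K'⊕ipad) ∥ m = 07 02 e6 13 36 36 ∥ 70 37 62 72.
Inner hash: even-index sum = 501 mod 256 = 245; odd-index sum = 244 mod 256 = 244 → f5 f4.
Outer input = (K'⊕opad) ∥ inner = 6d 68 8c 79 5c 5c ∥ f5 f4.
Outer hash (tag): even-index sum = 586 mod 256 = 74; odd-index sum = 561 mod 256 = 49 → 4a 31.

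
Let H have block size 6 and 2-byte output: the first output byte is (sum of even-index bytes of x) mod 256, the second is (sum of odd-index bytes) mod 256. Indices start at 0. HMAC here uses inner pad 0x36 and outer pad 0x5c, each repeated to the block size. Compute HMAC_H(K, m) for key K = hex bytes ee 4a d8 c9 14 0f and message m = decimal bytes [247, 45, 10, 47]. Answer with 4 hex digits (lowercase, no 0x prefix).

Key hex bytes ee 4a d8 c9 14 0f is exactly B = 6 bytes: K' = ee 4a d8 c9 14 0f.
K' ⊕ ipad = d8 7c ee ff 22 39.  K' ⊕ opad = b2 16 84 95 48 53.
Inner input = (K'⊕ipad) ∥ m = d8 7c ee ff 22 39 ∥ f7 2d 0a 2f.
Inner hash: even-index sum = 745 mod 256 = 233; odd-index sum = 528 mod 256 = 16 → e9 10.
Outer input = (K'⊕opad) ∥ inner = b2 16 84 95 48 53 ∥ e9 10.
Outer hash (tag): even-index sum = 615 mod 256 = 103; odd-index sum = 270 mod 256 = 14 → 67 0e.

670e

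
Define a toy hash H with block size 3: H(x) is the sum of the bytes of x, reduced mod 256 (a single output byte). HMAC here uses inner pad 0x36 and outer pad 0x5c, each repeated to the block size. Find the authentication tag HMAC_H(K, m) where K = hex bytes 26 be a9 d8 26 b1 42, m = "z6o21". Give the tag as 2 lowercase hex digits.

Key hex bytes 26 be a9 d8 26 b1 42 is 7 bytes > B = 3, so hash it first: H(key) = 7e, then zero-pad to 3 bytes: K' = 7e 00 00.
K' ⊕ ipad = 48 36 36.  K' ⊕ opad = 22 5c 5c.
Inner input = (K'⊕ipad) ∥ m = 48 36 36 ∥ 7a 36 6f 32 31.
Inner hash: sum = 72+54+54+122+54+111+50+49 = 566; mod 256 = 54 → 36.
Outer input = (K'⊕opad) ∥ inner = 22 5c 5c ∥ 36.
Outer hash (tag): sum = 34+92+92+54 = 272; mod 256 = 16 → 10.

10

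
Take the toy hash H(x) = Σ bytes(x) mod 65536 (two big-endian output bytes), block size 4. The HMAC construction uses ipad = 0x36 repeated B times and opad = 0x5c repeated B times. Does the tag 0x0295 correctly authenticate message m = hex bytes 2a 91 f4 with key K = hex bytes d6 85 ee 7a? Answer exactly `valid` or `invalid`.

Key hex bytes d6 85 ee 7a is exactly B = 4 bytes: K' = d6 85 ee 7a.
K' ⊕ ipad = e0 b3 d8 4c; K' ⊕ opad = 8a d9 b2 26.
Inner hash: sum = 224+179+216+76+42+145+244 = 1126 → 04 66.
Outer hash (recomputed tag): sum = 138+217+178+38+4+102 = 677 → 02 a5.
Recomputed tag = 02a5; claimed = 0295 → mismatch.

invalid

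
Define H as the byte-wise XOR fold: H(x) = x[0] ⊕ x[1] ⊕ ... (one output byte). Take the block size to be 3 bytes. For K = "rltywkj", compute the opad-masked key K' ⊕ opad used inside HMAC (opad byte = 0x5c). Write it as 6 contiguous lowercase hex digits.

395c5c

Key "rltywkj" = 72 6c 74 79 77 6b 6a is 7 bytes > B = 3, so hash it first: H(key) = 65, then zero-pad to 3 bytes: K' = 65 00 00.
XOR each byte with 0x5c: 65⊕5c=39, 00⊕5c=5c, 00⊕5c=5c.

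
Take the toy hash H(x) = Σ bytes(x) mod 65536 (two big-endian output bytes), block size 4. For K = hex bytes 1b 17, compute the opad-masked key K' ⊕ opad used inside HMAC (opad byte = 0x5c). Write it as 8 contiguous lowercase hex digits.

474b5c5c

Key hex bytes 1b 17 is 2 bytes ≤ B = 4; zero-pad to 4 bytes: K' = 1b 17 00 00.
XOR each byte with 0x5c: 1b⊕5c=47, 17⊕5c=4b, 00⊕5c=5c, 00⊕5c=5c.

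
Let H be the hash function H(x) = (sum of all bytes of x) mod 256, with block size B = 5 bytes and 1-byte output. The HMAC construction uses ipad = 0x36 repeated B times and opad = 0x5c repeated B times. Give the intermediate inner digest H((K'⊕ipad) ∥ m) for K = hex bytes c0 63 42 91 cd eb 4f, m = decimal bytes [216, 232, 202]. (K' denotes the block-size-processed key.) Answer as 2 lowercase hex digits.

Key hex bytes c0 63 42 91 cd eb 4f is 7 bytes > B = 5, so hash it first: H(key) = fd, then zero-pad to 5 bytes: K' = fd 00 00 00 00.
K' ⊕ ipad = cb 36 36 36 36.
Inner input = cb 36 36 36 36 ∥ d8 e8 ca.
Inner hash: sum = 203+54+54+54+54+216+232+202 = 1069; mod 256 = 45 → 2d.

2d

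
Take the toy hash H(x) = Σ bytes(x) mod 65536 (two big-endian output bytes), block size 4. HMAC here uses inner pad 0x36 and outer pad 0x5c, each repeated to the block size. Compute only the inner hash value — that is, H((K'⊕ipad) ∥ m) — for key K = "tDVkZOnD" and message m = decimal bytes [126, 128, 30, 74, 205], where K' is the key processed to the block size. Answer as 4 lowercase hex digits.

Key "tDVkZOnD" = 74 44 56 6b 5a 4f 6e 44 is 8 bytes > B = 4, so hash it first: H(key) = 02 d4, then zero-pad to 4 bytes: K' = 02 d4 00 00.
K' ⊕ ipad = 34 e2 36 36.
Inner input = 34 e2 36 36 ∥ 7e 80 1e 4a cd.
Inner hash: sum = 52+226+54+54+126+128+30+74+205 = 949 → 03 b5.

03b5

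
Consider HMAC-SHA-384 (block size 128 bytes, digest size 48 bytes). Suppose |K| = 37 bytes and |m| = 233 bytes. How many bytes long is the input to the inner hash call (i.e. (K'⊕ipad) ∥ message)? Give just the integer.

361

Key is 37 ≤ 128 bytes, zero-padded: |K'| = 128.
Inner input = (K'⊕ipad) ∥ m → 128 + 233 = 361 bytes.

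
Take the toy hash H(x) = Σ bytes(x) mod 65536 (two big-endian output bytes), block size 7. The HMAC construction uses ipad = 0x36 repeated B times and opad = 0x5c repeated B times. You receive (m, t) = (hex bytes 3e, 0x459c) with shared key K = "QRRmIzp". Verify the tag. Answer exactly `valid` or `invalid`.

invalid

Key "QRRmIzp" = 51 52 52 6d 49 7a 70 is exactly B = 7 bytes: K' = 51 52 52 6d 49 7a 70.
K' ⊕ ipad = 67 64 64 5b 7f 4c 46; K' ⊕ opad = 0d 0e 0e 31 15 26 2c.
Inner hash: sum = 103+100+100+91+127+76+70+62 = 729 → 02 d9.
Outer hash (recomputed tag): sum = 13+14+14+49+21+38+44+2+217 = 412 → 01 9c.
Recomputed tag = 019c; claimed = 459c → mismatch.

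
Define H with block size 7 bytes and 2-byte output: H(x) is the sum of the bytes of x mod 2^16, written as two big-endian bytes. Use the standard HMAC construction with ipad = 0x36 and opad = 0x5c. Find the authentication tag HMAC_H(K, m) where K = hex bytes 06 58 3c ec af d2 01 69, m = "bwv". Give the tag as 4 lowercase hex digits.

Key hex bytes 06 58 3c ec af d2 01 69 is 8 bytes > B = 7, so hash it first: H(key) = 03 71, then zero-pad to 7 bytes: K' = 03 71 00 00 00 00 00.
K' ⊕ ipad = 35 47 36 36 36 36 36.  K' ⊕ opad = 5f 2d 5c 5c 5c 5c 5c.
Inner input = (K'⊕ipad) ∥ m = 35 47 36 36 36 36 36 ∥ 62 77 76.
Inner hash: sum = 53+71+54+54+54+54+54+98+119+118 = 729 → 02 d9.
Outer input = (K'⊕opad) ∥ inner = 5f 2d 5c 5c 5c 5c 5c ∥ 02 d9.
Outer hash (tag): sum = 95+45+92+92+92+92+92+2+217 = 819 → 03 33.

0333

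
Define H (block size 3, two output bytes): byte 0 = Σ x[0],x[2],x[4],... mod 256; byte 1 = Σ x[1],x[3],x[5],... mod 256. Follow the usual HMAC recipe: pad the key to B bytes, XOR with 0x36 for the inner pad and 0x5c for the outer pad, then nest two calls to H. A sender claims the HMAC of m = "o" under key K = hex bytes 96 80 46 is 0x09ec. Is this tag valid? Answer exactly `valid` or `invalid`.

valid

Key hex bytes 96 80 46 is exactly B = 3 bytes: K' = 96 80 46.
K' ⊕ ipad = a0 b6 70; K' ⊕ opad = ca dc 1a.
Inner hash: even-index sum = 272 mod 256 = 16; odd-index sum = 293 mod 256 = 37 → 10 25.
Outer hash (recomputed tag): even-index sum = 265 mod 256 = 9; odd-index sum = 236 mod 256 = 236 → 09 ec.
Recomputed tag = 09ec; claimed = 09ec → match.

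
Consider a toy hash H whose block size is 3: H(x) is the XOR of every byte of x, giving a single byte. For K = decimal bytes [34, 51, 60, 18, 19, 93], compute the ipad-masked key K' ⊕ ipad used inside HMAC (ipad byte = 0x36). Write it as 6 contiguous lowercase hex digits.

Key decimal bytes [34, 51, 60, 18, 19, 93] = 22 33 3c 12 13 5d is 6 bytes > B = 3, so hash it first: H(key) = 71, then zero-pad to 3 bytes: K' = 71 00 00.
XOR each byte with 0x36: 71⊕36=47, 00⊕36=36, 00⊕36=36.

473636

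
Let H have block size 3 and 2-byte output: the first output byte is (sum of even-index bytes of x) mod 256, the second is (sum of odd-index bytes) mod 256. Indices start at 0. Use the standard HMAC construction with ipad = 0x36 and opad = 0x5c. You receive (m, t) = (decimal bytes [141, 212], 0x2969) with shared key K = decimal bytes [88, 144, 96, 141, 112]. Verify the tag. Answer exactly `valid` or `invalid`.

Key decimal bytes [88, 144, 96, 141, 112] = 58 90 60 8d 70 is 5 bytes > B = 3, so hash it first: H(key) = 28 1d, then zero-pad to 3 bytes: K' = 28 1d 00.
K' ⊕ ipad = 1e 2b 36; K' ⊕ opad = 74 41 5c.
Inner hash: even-index sum = 296 mod 256 = 40; odd-index sum = 184 mod 256 = 184 → 28 b8.
Outer hash (recomputed tag): even-index sum = 392 mod 256 = 136; odd-index sum = 105 mod 256 = 105 → 88 69.
Recomputed tag = 8869; claimed = 2969 → mismatch.

invalid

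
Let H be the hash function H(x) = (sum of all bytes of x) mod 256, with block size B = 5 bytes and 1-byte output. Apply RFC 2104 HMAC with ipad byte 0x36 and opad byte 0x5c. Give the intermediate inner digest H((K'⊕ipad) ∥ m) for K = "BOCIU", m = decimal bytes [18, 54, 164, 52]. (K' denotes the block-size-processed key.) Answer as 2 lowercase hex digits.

64

Key "BOCIU" = 42 4f 43 49 55 is exactly B = 5 bytes: K' = 42 4f 43 49 55.
K' ⊕ ipad = 74 79 75 7f 63.
Inner input = 74 79 75 7f 63 ∥ 12 36 a4 34.
Inner hash: sum = 116+121+117+127+99+18+54+164+52 = 868; mod 256 = 100 → 64.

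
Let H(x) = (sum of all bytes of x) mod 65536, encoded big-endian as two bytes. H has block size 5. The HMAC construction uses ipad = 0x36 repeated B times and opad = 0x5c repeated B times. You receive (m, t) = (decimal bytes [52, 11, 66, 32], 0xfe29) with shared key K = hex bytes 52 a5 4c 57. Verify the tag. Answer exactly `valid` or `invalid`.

Key hex bytes 52 a5 4c 57 is 4 bytes ≤ B = 5; zero-pad to 5 bytes: K' = 52 a5 4c 57 00.
K' ⊕ ipad = 64 93 7a 61 36; K' ⊕ opad = 0e f9 10 0b 5c.
Inner hash: sum = 100+147+122+97+54+52+11+66+32 = 681 → 02 a9.
Outer hash (recomputed tag): sum = 14+249+16+11+92+2+169 = 553 → 02 29.
Recomputed tag = 0229; claimed = fe29 → mismatch.

invalid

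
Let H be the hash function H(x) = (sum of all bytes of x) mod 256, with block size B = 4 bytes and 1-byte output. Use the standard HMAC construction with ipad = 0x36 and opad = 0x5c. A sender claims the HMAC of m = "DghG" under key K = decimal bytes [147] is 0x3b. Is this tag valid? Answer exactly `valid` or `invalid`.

Key decimal bytes [147] = 93 is 1 byte ≤ B = 4; zero-pad to 4 bytes: K' = 93 00 00 00.
K' ⊕ ipad = a5 36 36 36; K' ⊕ opad = cf 5c 5c 5c.
Inner hash: sum = 165+54+54+54+68+103+104+71 = 673; mod 256 = 161 → a1.
Outer hash (recomputed tag): sum = 207+92+92+92+161 = 644; mod 256 = 132 → 84.
Recomputed tag = 84; claimed = 3b → mismatch.

invalid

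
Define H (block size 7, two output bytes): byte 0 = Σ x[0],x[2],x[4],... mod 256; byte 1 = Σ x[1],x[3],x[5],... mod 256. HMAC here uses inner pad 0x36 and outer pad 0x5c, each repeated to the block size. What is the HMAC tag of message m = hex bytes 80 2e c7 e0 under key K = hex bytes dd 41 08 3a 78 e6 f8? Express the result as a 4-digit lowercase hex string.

Key hex bytes dd 41 08 3a 78 e6 f8 is exactly B = 7 bytes: K' = dd 41 08 3a 78 e6 f8.
K' ⊕ ipad = eb 77 3e 0c 4e d0 ce.  K' ⊕ opad = 81 1d 54 66 24 ba a4.
Inner input = (K'⊕ipad) ∥ m = eb 77 3e 0c 4e d0 ce ∥ 80 2e c7 e0.
Inner hash: even-index sum = 851 mod 256 = 83; odd-index sum = 666 mod 256 = 154 → 53 9a.
Outer input = (K'⊕opad) ∥ inner = 81 1d 54 66 24 ba a4 ∥ 53 9a.
Outer hash (tag): even-index sum = 567 mod 256 = 55; odd-index sum = 400 mod 256 = 144 → 37 90.

3790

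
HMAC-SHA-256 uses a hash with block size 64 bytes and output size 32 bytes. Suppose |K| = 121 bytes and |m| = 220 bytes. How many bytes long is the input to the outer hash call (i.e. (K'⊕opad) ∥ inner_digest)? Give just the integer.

Key is 121 > 64 bytes, so it is hashed to 32 bytes then zero-padded to 64: |K'| = 64.
Outer input = (K'⊕opad) ∥ H(inner) → 64 + 32 = 96 bytes.

96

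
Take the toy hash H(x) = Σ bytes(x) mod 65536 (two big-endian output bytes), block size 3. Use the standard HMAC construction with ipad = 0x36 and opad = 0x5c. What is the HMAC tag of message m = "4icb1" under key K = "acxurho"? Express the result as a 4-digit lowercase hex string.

022b

Key "acxurho" = 61 63 78 75 72 68 6f is 7 bytes > B = 3, so hash it first: H(key) = 02 fa, then zero-pad to 3 bytes: K' = 02 fa 00.
K' ⊕ ipad = 34 cc 36.  K' ⊕ opad = 5e a6 5c.
Inner input = (K'⊕ipad) ∥ m = 34 cc 36 ∥ 34 69 63 62 31.
Inner hash: sum = 52+204+54+52+105+99+98+49 = 713 → 02 c9.
Outer input = (K'⊕opad) ∥ inner = 5e a6 5c ∥ 02 c9.
Outer hash (tag): sum = 94+166+92+2+201 = 555 → 02 2b.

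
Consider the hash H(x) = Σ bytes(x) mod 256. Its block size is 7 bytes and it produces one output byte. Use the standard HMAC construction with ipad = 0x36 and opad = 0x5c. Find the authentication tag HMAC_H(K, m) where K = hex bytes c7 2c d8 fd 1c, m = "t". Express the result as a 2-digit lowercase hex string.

Key hex bytes c7 2c d8 fd 1c is 5 bytes ≤ B = 7; zero-pad to 7 bytes: K' = c7 2c d8 fd 1c 00 00.
K' ⊕ ipad = f1 1a ee cb 2a 36 36.  K' ⊕ opad = 9b 70 84 a1 40 5c 5c.
Inner input = (K'⊕ipad) ∥ m = f1 1a ee cb 2a 36 36 ∥ 74.
Inner hash: sum = 241+26+238+203+42+54+54+116 = 974; mod 256 = 206 → ce.
Outer input = (K'⊕opad) ∥ inner = 9b 70 84 a1 40 5c 5c ∥ ce.
Outer hash (tag): sum = 155+112+132+161+64+92+92+206 = 1014; mod 256 = 246 → f6.

f6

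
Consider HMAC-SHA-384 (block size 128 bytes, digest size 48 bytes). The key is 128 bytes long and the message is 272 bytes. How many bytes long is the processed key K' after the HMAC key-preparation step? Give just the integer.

128

Key is 128 ≤ 128 bytes, zero-padded: |K'| = 128.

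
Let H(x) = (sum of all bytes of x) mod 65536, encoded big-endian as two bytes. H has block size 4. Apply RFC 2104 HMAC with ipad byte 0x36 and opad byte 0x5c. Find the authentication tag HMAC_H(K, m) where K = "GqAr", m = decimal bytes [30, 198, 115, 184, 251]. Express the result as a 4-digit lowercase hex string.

Key "GqAr" = 47 71 41 72 is exactly B = 4 bytes: K' = 47 71 41 72.
K' ⊕ ipad = 71 47 77 44.  K' ⊕ opad = 1b 2d 1d 2e.
Inner input = (K'⊕ipad) ∥ m = 71 47 77 44 ∥ 1e c6 73 b8 fb.
Inner hash: sum = 113+71+119+68+30+198+115+184+251 = 1149 → 04 7d.
Outer input = (K'⊕opad) ∥ inner = 1b 2d 1d 2e ∥ 04 7d.
Outer hash (tag): sum = 27+45+29+46+4+125 = 276 → 01 14.

0114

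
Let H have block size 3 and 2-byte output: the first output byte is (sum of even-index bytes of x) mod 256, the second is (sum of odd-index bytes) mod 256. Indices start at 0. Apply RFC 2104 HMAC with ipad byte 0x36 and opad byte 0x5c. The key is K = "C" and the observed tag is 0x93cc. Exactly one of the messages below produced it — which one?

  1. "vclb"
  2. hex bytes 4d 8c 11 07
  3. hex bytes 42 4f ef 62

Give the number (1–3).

1

Key "C" = 43 is 1 byte ≤ B = 3; zero-pad to 3 bytes: K' = 43 00 00.
K' ⊕ ipad = 75 36 36; K' ⊕ opad = 1f 5c 5c.
m1: inner = H(75 36 36 76 63 6c 62) = 70 18; tag = H(1f 5c 5c 70 18) = 93cc ← matches
m2: inner = H(75 36 36 4d 8c 11 07) = 3e 94; tag = H(1f 5c 5c 3e 94) = 0f9a
m3: inner = H(75 36 36 42 4f ef 62) = 5c 67; tag = H(1f 5c 5c 5c 67) = e2b8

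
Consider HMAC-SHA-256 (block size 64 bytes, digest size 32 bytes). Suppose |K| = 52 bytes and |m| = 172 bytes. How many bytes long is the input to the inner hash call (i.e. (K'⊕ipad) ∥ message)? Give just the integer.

236

Key is 52 ≤ 64 bytes, zero-padded: |K'| = 64.
Inner input = (K'⊕ipad) ∥ m → 64 + 172 = 236 bytes.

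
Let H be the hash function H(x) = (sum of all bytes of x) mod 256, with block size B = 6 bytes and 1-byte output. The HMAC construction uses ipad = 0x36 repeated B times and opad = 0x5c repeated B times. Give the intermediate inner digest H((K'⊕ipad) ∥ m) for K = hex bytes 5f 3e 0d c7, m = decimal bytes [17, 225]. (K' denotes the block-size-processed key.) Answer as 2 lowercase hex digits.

Key hex bytes 5f 3e 0d c7 is 4 bytes ≤ B = 6; zero-pad to 6 bytes: K' = 5f 3e 0d c7 00 00.
K' ⊕ ipad = 69 08 3b f1 36 36.
Inner input = 69 08 3b f1 36 36 ∥ 11 e1.
Inner hash: sum = 105+8+59+241+54+54+17+225 = 763; mod 256 = 251 → fb.

fb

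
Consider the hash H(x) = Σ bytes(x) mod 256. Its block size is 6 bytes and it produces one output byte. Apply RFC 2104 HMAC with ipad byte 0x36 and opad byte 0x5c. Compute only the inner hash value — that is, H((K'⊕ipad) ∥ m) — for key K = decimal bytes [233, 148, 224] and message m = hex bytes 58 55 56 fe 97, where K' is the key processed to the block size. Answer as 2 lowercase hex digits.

91

Key decimal bytes [233, 148, 224] = e9 94 e0 is 3 bytes ≤ B = 6; zero-pad to 6 bytes: K' = e9 94 e0 00 00 00.
K' ⊕ ipad = df a2 d6 36 36 36.
Inner input = df a2 d6 36 36 36 ∥ 58 55 56 fe 97.
Inner hash: sum = 223+162+214+54+54+54+88+85+86+254+151 = 1425; mod 256 = 145 → 91.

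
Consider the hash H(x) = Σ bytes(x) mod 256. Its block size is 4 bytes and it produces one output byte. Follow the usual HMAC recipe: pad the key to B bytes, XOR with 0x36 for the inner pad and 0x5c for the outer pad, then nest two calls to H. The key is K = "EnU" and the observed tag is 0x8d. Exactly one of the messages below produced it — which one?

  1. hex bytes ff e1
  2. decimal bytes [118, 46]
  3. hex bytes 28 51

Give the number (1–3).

3

Key "EnU" = 45 6e 55 is 3 bytes ≤ B = 4; zero-pad to 4 bytes: K' = 45 6e 55 00.
K' ⊕ ipad = 73 58 63 36; K' ⊕ opad = 19 32 09 5c.
m1: inner = H(73 58 63 36 ff e1) = 44; tag = H(19 32 09 5c 44) = f4
m2: inner = H(73 58 63 36 76 2e) = 08; tag = H(19 32 09 5c 08) = b8
m3: inner = H(73 58 63 36 28 51) = dd; tag = H(19 32 09 5c dd) = 8d ← matches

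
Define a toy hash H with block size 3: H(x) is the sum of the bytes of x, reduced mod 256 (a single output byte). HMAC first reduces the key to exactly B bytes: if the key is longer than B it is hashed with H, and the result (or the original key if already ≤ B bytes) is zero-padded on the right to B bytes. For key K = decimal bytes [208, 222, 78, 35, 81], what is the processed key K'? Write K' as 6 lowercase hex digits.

700000

|K| = 5 > B = 3, so first hash the key.
H(K): sum = 208+222+78+35+81 = 624; mod 256 = 112 → 70.
Zero-pad H(K) = 70 to 3 bytes: K' = 70 00 00.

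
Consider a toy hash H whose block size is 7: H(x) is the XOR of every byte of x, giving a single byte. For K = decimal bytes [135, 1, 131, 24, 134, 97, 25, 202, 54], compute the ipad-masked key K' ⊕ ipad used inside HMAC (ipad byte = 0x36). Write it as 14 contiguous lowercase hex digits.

29363636363636

Key decimal bytes [135, 1, 131, 24, 134, 97, 25, 202, 54] = 87 01 83 18 86 61 19 ca 36 is 9 bytes > B = 7, so hash it first: H(key) = 1f, then zero-pad to 7 bytes: K' = 1f 00 00 00 00 00 00.
XOR each byte with 0x36: 1f⊕36=29, 00⊕36=36, 00⊕36=36, 00⊕36=36, 00⊕36=36, 00⊕36=36, 00⊕36=36.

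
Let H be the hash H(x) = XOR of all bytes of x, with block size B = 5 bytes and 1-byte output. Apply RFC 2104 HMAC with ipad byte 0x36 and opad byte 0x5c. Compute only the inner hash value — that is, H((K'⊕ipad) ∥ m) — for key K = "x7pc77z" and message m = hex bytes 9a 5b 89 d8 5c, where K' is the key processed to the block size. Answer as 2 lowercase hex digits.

dc

Key "x7pc77z" = 78 37 70 63 37 37 7a is 7 bytes > B = 5, so hash it first: H(key) = 26, then zero-pad to 5 bytes: K' = 26 00 00 00 00.
K' ⊕ ipad = 10 36 36 36 36.
Inner input = 10 36 36 36 36 ∥ 9a 5b 89 d8 5c.
Inner hash: XOR 10⊕36⊕36⊕36⊕36⊕9a⊕5b⊕89⊕d8⊕5c = dc.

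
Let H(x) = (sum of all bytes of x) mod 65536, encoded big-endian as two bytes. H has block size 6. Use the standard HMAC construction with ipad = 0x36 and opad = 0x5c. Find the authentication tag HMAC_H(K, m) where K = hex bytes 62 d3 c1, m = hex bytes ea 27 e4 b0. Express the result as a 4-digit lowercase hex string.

Key hex bytes 62 d3 c1 is 3 bytes ≤ B = 6; zero-pad to 6 bytes: K' = 62 d3 c1 00 00 00.
K' ⊕ ipad = 54 e5 f7 36 36 36.  K' ⊕ opad = 3e 8f 9d 5c 5c 5c.
Inner input = (K'⊕ipad) ∥ m = 54 e5 f7 36 36 36 ∥ ea 27 e4 b0.
Inner hash: sum = 84+229+247+54+54+54+234+39+228+176 = 1399 → 05 77.
Outer input = (K'⊕opad) ∥ inner = 3e 8f 9d 5c 5c 5c ∥ 05 77.
Outer hash (tag): sum = 62+143+157+92+92+92+5+119 = 762 → 02 fa.

02fa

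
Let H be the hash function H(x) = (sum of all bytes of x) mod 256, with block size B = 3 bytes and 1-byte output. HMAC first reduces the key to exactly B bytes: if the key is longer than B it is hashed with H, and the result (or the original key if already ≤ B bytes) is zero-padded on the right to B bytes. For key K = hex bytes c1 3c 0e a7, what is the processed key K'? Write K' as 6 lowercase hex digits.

b20000

|K| = 4 > B = 3, so first hash the key.
H(K): sum = 193+60+14+167 = 434; mod 256 = 178 → b2.
Zero-pad H(K) = b2 to 3 bytes: K' = b2 00 00.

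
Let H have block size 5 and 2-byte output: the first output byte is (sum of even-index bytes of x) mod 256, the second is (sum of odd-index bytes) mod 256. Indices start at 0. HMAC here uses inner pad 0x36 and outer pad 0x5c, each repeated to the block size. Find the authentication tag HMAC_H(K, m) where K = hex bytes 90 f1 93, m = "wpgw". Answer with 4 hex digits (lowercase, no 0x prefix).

Key hex bytes 90 f1 93 is 3 bytes ≤ B = 5; zero-pad to 5 bytes: K' = 90 f1 93 00 00.
K' ⊕ ipad = a6 c7 a5 36 36.  K' ⊕ opad = cc ad cf 5c 5c.
Inner input = (K'⊕ipad) ∥ m = a6 c7 a5 36 36 ∥ 77 70 67 77.
Inner hash: even-index sum = 616 mod 256 = 104; odd-index sum = 475 mod 256 = 219 → 68 db.
Outer input = (K'⊕opad) ∥ inner = cc ad cf 5c 5c ∥ 68 db.
Outer hash (tag): even-index sum = 722 mod 256 = 210; odd-index sum = 369 mod 256 = 113 → d2 71.

d271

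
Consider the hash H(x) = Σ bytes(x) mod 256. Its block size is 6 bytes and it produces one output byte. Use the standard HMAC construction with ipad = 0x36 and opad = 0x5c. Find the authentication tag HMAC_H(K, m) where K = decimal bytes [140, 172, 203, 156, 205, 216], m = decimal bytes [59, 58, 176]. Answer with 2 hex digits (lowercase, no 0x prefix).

35

Key decimal bytes [140, 172, 203, 156, 205, 216] = 8c ac cb 9c cd d8 is exactly B = 6 bytes: K' = 8c ac cb 9c cd d8.
K' ⊕ ipad = ba 9a fd aa fb ee.  K' ⊕ opad = d0 f0 97 c0 91 84.
Inner input = (K'⊕ipad) ∥ m = ba 9a fd aa fb ee ∥ 3b 3a b0.
Inner hash: sum = 186+154+253+170+251+238+59+58+176 = 1545; mod 256 = 9 → 09.
Outer input = (K'⊕opad) ∥ inner = d0 f0 97 c0 91 84 ∥ 09.
Outer hash (tag): sum = 208+240+151+192+145+132+9 = 1077; mod 256 = 53 → 35.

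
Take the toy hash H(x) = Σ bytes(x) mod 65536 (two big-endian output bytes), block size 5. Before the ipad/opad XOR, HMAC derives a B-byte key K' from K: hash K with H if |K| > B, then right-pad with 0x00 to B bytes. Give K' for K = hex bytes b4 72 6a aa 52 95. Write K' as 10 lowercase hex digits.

0321000000

|K| = 6 > B = 5, so first hash the key.
H(K): sum = 180+114+106+170+82+149 = 801 → 03 21.
Zero-pad H(K) = 03 21 to 5 bytes: K' = 03 21 00 00 00.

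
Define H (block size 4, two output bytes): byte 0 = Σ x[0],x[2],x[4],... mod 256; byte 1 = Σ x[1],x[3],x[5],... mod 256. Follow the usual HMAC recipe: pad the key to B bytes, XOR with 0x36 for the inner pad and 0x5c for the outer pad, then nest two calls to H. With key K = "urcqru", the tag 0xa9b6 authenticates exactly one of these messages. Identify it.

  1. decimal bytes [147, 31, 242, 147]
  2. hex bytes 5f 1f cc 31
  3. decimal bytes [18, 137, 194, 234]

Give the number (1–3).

Key "urcqru" = 75 72 63 71 72 75 is 6 bytes > B = 4, so hash it first: H(key) = 4a 58, then zero-pad to 4 bytes: K' = 4a 58 00 00.
K' ⊕ ipad = 7c 6e 36 36; K' ⊕ opad = 16 04 5c 5c.
m1: inner = H(7c 6e 36 36 93 1f f2 93) = 37 56; tag = H(16 04 5c 5c 37 56) = a9b6 ← matches
m2: inner = H(7c 6e 36 36 5f 1f cc 31) = dd f4; tag = H(16 04 5c 5c dd f4) = 4f54
m3: inner = H(7c 6e 36 36 12 89 c2 ea) = 86 17; tag = H(16 04 5c 5c 86 17) = f877

1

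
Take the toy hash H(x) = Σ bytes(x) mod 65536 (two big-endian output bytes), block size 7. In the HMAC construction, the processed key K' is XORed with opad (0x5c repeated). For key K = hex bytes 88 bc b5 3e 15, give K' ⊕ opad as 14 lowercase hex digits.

Key hex bytes 88 bc b5 3e 15 is 5 bytes ≤ B = 7; zero-pad to 7 bytes: K' = 88 bc b5 3e 15 00 00.
XOR each byte with 0x5c: 88⊕5c=d4, bc⊕5c=e0, b5⊕5c=e9, 3e⊕5c=62, 15⊕5c=49, 00⊕5c=5c, 00⊕5c=5c.

d4e0e962495c5c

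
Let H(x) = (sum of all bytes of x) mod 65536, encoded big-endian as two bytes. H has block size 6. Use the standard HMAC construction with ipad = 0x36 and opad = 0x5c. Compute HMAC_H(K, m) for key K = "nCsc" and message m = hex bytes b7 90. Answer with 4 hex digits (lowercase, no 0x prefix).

Key "nCsc" = 6e 43 73 63 is 4 bytes ≤ B = 6; zero-pad to 6 bytes: K' = 6e 43 73 63 00 00.
K' ⊕ ipad = 58 75 45 55 36 36.  K' ⊕ opad = 32 1f 2f 3f 5c 5c.
Inner input = (K'⊕ipad) ∥ m = 58 75 45 55 36 36 ∥ b7 90.
Inner hash: sum = 88+117+69+85+54+54+183+144 = 794 → 03 1a.
Outer input = (K'⊕opad) ∥ inner = 32 1f 2f 3f 5c 5c ∥ 03 1a.
Outer hash (tag): sum = 50+31+47+63+92+92+3+26 = 404 → 01 94.

0194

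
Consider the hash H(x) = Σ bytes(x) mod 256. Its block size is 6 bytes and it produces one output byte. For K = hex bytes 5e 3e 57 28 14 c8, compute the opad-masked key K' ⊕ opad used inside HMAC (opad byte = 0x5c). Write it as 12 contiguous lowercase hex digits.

Key hex bytes 5e 3e 57 28 14 c8 is exactly B = 6 bytes: K' = 5e 3e 57 28 14 c8.
XOR each byte with 0x5c: 5e⊕5c=02, 3e⊕5c=62, 57⊕5c=0b, 28⊕5c=74, 14⊕5c=48, c8⊕5c=94.

02620b744894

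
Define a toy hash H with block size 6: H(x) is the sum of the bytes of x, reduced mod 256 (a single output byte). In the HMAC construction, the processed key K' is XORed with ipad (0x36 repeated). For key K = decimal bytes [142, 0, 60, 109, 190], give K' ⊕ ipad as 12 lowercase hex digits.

b8360a5b8836

Key decimal bytes [142, 0, 60, 109, 190] = 8e 00 3c 6d be is 5 bytes ≤ B = 6; zero-pad to 6 bytes: K' = 8e 00 3c 6d be 00.
XOR each byte with 0x36: 8e⊕36=b8, 00⊕36=36, 3c⊕36=0a, 6d⊕36=5b, be⊕36=88, 00⊕36=36.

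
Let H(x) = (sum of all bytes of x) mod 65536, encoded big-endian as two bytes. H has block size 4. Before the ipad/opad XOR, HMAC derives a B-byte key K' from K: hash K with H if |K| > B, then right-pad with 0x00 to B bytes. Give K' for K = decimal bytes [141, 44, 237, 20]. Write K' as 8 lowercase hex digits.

8d2ced14

Key decimal bytes [141, 44, 237, 20] = 8d 2c ed 14 is exactly B = 4 bytes: K' = 8d 2c ed 14.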